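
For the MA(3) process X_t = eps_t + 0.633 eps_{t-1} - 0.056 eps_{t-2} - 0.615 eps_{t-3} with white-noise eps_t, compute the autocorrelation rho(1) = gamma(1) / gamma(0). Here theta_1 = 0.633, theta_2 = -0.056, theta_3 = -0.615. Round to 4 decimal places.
\rho(1) = 0.3546

For an MA(q) process with theta_0 = 1, the autocovariance is
  gamma(k) = sigma^2 * sum_{i=0..q-k} theta_i * theta_{i+k},
and rho(k) = gamma(k) / gamma(0). Sigma^2 cancels.
  numerator   = (1)*(0.633) + (0.633)*(-0.056) + (-0.056)*(-0.615) = 0.631992.
  denominator = (1)^2 + (0.633)^2 + (-0.056)^2 + (-0.615)^2 = 1.78205.
  rho(1) = 0.631992 / 1.78205 = 0.3546.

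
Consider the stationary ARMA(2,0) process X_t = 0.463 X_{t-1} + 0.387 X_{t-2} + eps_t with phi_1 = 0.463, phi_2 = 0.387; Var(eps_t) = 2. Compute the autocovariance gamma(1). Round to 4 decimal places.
\gamma(1) = 4.1365

Multiply the model equation by X_{t-k} and take expectations. With theta_0 = psi_0 = 1 and psi_j the MA(infinity) weights, this gives
  gamma(k) - sum_i phi_i gamma(k-i) = c_k,
  c_k = sigma^2 * sum_{j=k..q} theta_j psi_{j-k}   (c_k = 0 for k > q),
using gamma(-m) = gamma(m).
Pure AR (q = 0): c_0 = sigma^2 = 2, c_k = 0 for k >= 1.
Equations for k = 0, 1, 2 (AR order 2, c_2 = 0):
  (E0) gamma(0) = phi_1 gamma(1) + phi_2 gamma(2) + c_0
  (E1) gamma(1) = phi_1 gamma(0) + phi_2 gamma(1) + c_1
  (E2) gamma(2) = phi_1 gamma(1) + phi_2 gamma(0)
From (E1): gamma(1) = A gamma(0) + B with
  A = phi_1 / (1 - phi_2) = 0.463 / 0.613 = 0.755302,   B = c_1 / (1 - phi_2) = 0 / 0.613 = 0.
Insert (E2) into (E0): gamma(0) (1 - phi_2^2) = phi_1 (1 + phi_2) gamma(1) + c_0.
  phi_1 (1 + phi_2) = (0.463)(1.387) = 0.642181,   1 - phi_2^2 = 0.850231.
Replace gamma(1) by A gamma(0) + B and collect gamma(0):
  gamma(0) [0.850231 - (0.642181)(0.755302)] = c_0 = 2
  gamma(0) * 0.365191 = 2
  gamma(0) = 2 / 0.365191 = 5.476593.
  gamma(1) = A gamma(0) = (0.755302)(5.476593) = 4.136481.
Therefore gamma(1) = 4.1365 (to 4 decimal places).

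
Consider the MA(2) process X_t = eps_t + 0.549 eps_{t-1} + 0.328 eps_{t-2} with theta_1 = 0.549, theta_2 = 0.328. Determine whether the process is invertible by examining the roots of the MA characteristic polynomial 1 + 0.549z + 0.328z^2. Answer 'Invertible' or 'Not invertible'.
\text{Invertible}

The MA(q) characteristic polynomial is P(z) = 1 + 0.549z + 0.328z^2.
Invertibility requires all roots to lie outside the unit circle, i.e. |z| > 1 for every root.
Set 1 + (0.549) z + (0.328) z^2 = 0, i.e. a z^2 + b z + c = 0 with a = 0.328, b = 0.549, c = 1.
Discriminant D = b^2 - 4ac = (0.549)^2 - 4*(0.328)*1 = 0.301401 - (1.312) = -1.010599.
D < 0, so the roots are the complex-conjugate pair z = (-b +/- i sqrt(-D)) / (2a) = -0.8369 +/- 1.5324i.
For a conjugate pair |z|^2 = z * conj(z) = (product of roots) = c/a = 1/(0.328) = 3.04878, so |z| = sqrt(3.04878) = 1.7461 for both roots.
Moduli of all roots: 1.7461, 1.7461.
All moduli strictly greater than 1? Yes.
Verdict: Invertible.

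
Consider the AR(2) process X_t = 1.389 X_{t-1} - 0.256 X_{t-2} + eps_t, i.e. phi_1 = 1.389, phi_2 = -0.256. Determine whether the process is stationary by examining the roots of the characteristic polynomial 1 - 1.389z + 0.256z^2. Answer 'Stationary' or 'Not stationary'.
\text{Not stationary}

The AR(p) characteristic polynomial is P(z) = 1 - 1.389z + 0.256z^2.
Stationarity requires all roots to lie outside the unit circle, i.e. |z| > 1 for every root.
Set 1 + (-1.389) z + (0.256) z^2 = 0, i.e. a z^2 + b z + c = 0 with a = 0.256, b = -1.389, c = 1.
Discriminant D = b^2 - 4ac = (-1.389)^2 - 4*(0.256)*1 = 1.929321 - (1.024) = 0.905321.
D >= 0, so the roots are real: z = (-b +/- sqrt(D)) / (2a) = (1.389 +/- 0.951484) / (0.512).
  z_1 = (1.389 + 0.951484) / (0.512) = 4.5713,   |z_1| = 4.5713.
  z_2 = (1.389 - 0.951484) / (0.512) = 0.8545,   |z_2| = 0.8545.
Moduli of all roots: 4.5713, 0.8545.
All moduli strictly greater than 1? No.
Verdict: Not stationary.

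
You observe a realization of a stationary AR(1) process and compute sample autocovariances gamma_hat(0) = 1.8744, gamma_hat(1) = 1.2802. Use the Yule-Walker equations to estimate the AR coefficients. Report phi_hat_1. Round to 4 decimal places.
\hat\phi_{1} = 0.6830

The Yule-Walker equations for an AR(p) process read, in matrix form,
  Gamma_p phi = r_p,   with   (Gamma_p)_{ij} = gamma(|i - j|),
                       (r_p)_i = gamma(i),   i,j = 1..p.
Substitute the sample gammas (Toeplitz matrix and right-hand side of size 1):
  Gamma_p = [[1.8744]]
  r_p     = [1.2802]
With p = 1 this is the single equation gamma(0) phi_1 = gamma(1):
  phi_hat_1 = gamma(1) / gamma(0) = 1.2802 / 1.8744 = 0.6830.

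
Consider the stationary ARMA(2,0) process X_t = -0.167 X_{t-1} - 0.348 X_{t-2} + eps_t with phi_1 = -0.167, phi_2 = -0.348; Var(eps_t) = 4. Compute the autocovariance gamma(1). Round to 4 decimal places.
\gamma(1) = -0.5726

Multiply the model equation by X_{t-k} and take expectations. With theta_0 = psi_0 = 1 and psi_j the MA(infinity) weights, this gives
  gamma(k) - sum_i phi_i gamma(k-i) = c_k,
  c_k = sigma^2 * sum_{j=k..q} theta_j psi_{j-k}   (c_k = 0 for k > q),
using gamma(-m) = gamma(m).
Pure AR (q = 0): c_0 = sigma^2 = 4, c_k = 0 for k >= 1.
Equations for k = 0, 1, 2 (AR order 2, c_2 = 0):
  (E0) gamma(0) = phi_1 gamma(1) + phi_2 gamma(2) + c_0
  (E1) gamma(1) = phi_1 gamma(0) + phi_2 gamma(1) + c_1
  (E2) gamma(2) = phi_1 gamma(1) + phi_2 gamma(0)
From (E1): gamma(1) = A gamma(0) + B with
  A = phi_1 / (1 - phi_2) = -0.167 / 1.348 = -0.123887,   B = c_1 / (1 - phi_2) = 0 / 1.348 = 0.
Insert (E2) into (E0): gamma(0) (1 - phi_2^2) = phi_1 (1 + phi_2) gamma(1) + c_0.
  phi_1 (1 + phi_2) = (-0.167)(0.652) = -0.108884,   1 - phi_2^2 = 0.878896.
Replace gamma(1) by A gamma(0) + B and collect gamma(0):
  gamma(0) [0.878896 - (-0.108884)(-0.123887)] = c_0 = 4
  gamma(0) * 0.865407 = 4
  gamma(0) = 4 / 0.865407 = 4.622104.
  gamma(1) = A gamma(0) = (-0.123887)(4.622104) = -0.57262.
Therefore gamma(1) = -0.5726 (to 4 decimal places).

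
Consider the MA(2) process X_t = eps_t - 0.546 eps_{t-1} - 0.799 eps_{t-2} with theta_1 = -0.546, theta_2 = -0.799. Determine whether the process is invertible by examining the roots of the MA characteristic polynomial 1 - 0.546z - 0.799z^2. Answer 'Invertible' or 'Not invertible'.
\text{Not invertible}

The MA(q) characteristic polynomial is P(z) = 1 - 0.546z - 0.799z^2.
Invertibility requires all roots to lie outside the unit circle, i.e. |z| > 1 for every root.
Set 1 + (-0.546) z + (-0.799) z^2 = 0, i.e. a z^2 + b z + c = 0 with a = -0.799, b = -0.546, c = 1.
Discriminant D = b^2 - 4ac = (-0.546)^2 - 4*(-0.799)*1 = 0.298116 - (-3.196) = 3.494116.
D >= 0, so the roots are real: z = (-b +/- sqrt(D)) / (2a) = (0.546 +/- 1.869255) / (-1.598).
  z_1 = (0.546 + 1.869255) / (-1.598) = -1.5114,   |z_1| = 1.5114.
  z_2 = (0.546 - 1.869255) / (-1.598) = 0.8281,   |z_2| = 0.8281.
Moduli of all roots: 1.5114, 0.8281.
All moduli strictly greater than 1? No.
Verdict: Not invertible.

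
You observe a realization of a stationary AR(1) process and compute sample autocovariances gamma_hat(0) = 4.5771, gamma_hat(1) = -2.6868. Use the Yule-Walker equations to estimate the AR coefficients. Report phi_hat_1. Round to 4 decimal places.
\hat\phi_{1} = -0.5870

The Yule-Walker equations for an AR(p) process read, in matrix form,
  Gamma_p phi = r_p,   with   (Gamma_p)_{ij} = gamma(|i - j|),
                       (r_p)_i = gamma(i),   i,j = 1..p.
Substitute the sample gammas (Toeplitz matrix and right-hand side of size 1):
  Gamma_p = [[4.5771]]
  r_p     = [-2.6868]
With p = 1 this is the single equation gamma(0) phi_1 = gamma(1):
  phi_hat_1 = gamma(1) / gamma(0) = -2.6868 / 4.5771 = -0.5870.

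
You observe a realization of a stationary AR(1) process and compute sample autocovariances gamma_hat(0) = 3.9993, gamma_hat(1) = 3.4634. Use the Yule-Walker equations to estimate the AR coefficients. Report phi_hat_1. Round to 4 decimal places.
\hat\phi_{1} = 0.8660

The Yule-Walker equations for an AR(p) process read, in matrix form,
  Gamma_p phi = r_p,   with   (Gamma_p)_{ij} = gamma(|i - j|),
                       (r_p)_i = gamma(i),   i,j = 1..p.
Substitute the sample gammas (Toeplitz matrix and right-hand side of size 1):
  Gamma_p = [[3.9993]]
  r_p     = [3.4634]
With p = 1 this is the single equation gamma(0) phi_1 = gamma(1):
  phi_hat_1 = gamma(1) / gamma(0) = 3.4634 / 3.9993 = 0.8660.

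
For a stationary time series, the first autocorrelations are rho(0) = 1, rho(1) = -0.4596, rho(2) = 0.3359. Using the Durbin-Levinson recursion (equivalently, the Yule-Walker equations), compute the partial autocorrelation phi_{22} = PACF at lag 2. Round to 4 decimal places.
\phi_{22} = 0.1581

The PACF at lag k is phi_{kk}, the last component of the solution
to the Yule-Walker system G_k phi = r_k where
  (G_k)_{ij} = rho(|i - j|), (r_k)_i = rho(i), i,j = 1..k.
Equivalently, Durbin-Levinson gives phi_{kk} iteratively:
  phi_{11} = rho(1)
  phi_{kk} = [rho(k) - sum_{j=1..k-1} phi_{k-1,j} rho(k-j)]
            / [1 - sum_{j=1..k-1} phi_{k-1,j} rho(j)],
  phi_{k,j} = phi_{k-1,j} - phi_{kk} phi_{k-1,k-j},  j = 1..k-1.
Step k = 1:
  phi_11 = rho(1) = -0.4596.
Step k = 2:
  phi_22 = [rho(2) - phi_11 rho(1)] / [1 - phi_11 rho(1)] = [0.3359 - (-0.4596)(-0.4596)] / [1 - (-0.4596)(-0.4596)]
         = 0.12466784 / 0.78876784 = 0.1581.
Therefore phi_{22} = 0.1581.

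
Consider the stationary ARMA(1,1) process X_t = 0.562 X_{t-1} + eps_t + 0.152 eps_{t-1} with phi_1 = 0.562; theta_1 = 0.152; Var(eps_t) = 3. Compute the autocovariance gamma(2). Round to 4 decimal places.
\gamma(2) = 1.9099

Multiply the model equation by X_{t-k} and take expectations. With theta_0 = psi_0 = 1 and psi_j the MA(infinity) weights, this gives
  gamma(k) - sum_i phi_i gamma(k-i) = c_k,
  c_k = sigma^2 * sum_{j=k..q} theta_j psi_{j-k}   (c_k = 0 for k > q),
using gamma(-m) = gamma(m).
psi-weights needed (psi_j = theta_j + sum_i phi_i psi_{j-i}):
  psi_1 = theta_1 + phi_1 = 0.152 + (0.562) = 0.714
Right-hand sides:
  c_0 = sigma^2 (1 + theta_1 psi_1) = 3 * (1 + (0.152)(0.714)) = 3 * 1.108528 = 3.325584
  c_1 = sigma^2 theta_1 = 3 * (0.152) = 0.456
  c_2 = 0
Equations for k = 0 and k = 1 (AR order 1):
  gamma(0) = phi_1 gamma(1) + c_0
  gamma(1) = phi_1 gamma(0) + c_1
Substituting the second into the first: gamma(0) (1 - phi_1^2) = c_0 + phi_1 c_1, so
  gamma(0) = (c_0 + phi_1 c_1) / (1 - phi_1^2) = (3.325584 + (0.562)(0.456)) / (1 - (0.562)^2) = 3.581856 / 0.684156 = 5.235438.
  gamma(1) = phi_1 gamma(0) + c_1 = (0.562)(5.235438) + (0.456) = 3.398316.
For k = 2 (> q): gamma(2) = phi_1 gamma(1) = (0.562)(3.398316) = 1.909854.
Therefore gamma(2) = 1.9099 (to 4 decimal places).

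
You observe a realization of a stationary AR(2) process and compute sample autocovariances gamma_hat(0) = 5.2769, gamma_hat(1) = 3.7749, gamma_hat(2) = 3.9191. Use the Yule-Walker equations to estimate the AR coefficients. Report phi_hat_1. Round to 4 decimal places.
\hat\phi_{1} = 0.3770

The Yule-Walker equations for an AR(p) process read, in matrix form,
  Gamma_p phi = r_p,   with   (Gamma_p)_{ij} = gamma(|i - j|),
                       (r_p)_i = gamma(i),   i,j = 1..p.
Substitute the sample gammas (Toeplitz matrix and right-hand side of size 2):
  Gamma_p = [[5.2769, 3.7749], [3.7749, 5.2769]]
  r_p     = [3.7749, 3.9191]
Written out:
  5.2769 phi_1 + 3.7749 phi_2 = 3.7749
  3.7749 phi_1 + 5.2769 phi_2 = 3.9191
Solve by Cramer's rule:
  det = gamma(0)^2 - gamma(1)^2 = (5.2769)^2 - (3.7749)^2 = 27.84567361 - 14.24987001 = 13.5958036
  phi_hat_1 = [gamma(1) gamma(0) - gamma(1) gamma(2)] / det = [(3.7749)(5.2769) - (3.7749)(3.9191)] / 13.5958036 = 5.12555922 / 13.5958036 = 0.377
  phi_hat_2 = [gamma(0) gamma(2) - gamma(1)^2] / det = [(5.2769)(3.9191) - (3.7749)^2] / 13.5958036 = 6.43082878 / 13.5958036 = 0.473
So phi_hat = [0.3770, 0.4730].
Therefore phi_hat_1 = 0.3770.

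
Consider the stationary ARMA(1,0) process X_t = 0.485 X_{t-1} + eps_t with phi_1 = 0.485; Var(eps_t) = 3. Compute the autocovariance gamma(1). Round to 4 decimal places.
\gamma(1) = 1.9025

Multiply the model equation by X_{t-k} and take expectations. With theta_0 = psi_0 = 1 and psi_j the MA(infinity) weights, this gives
  gamma(k) - sum_i phi_i gamma(k-i) = c_k,
  c_k = sigma^2 * sum_{j=k..q} theta_j psi_{j-k}   (c_k = 0 for k > q),
using gamma(-m) = gamma(m).
Pure AR (q = 0): c_0 = sigma^2 = 3, c_k = 0 for k >= 1.
Equations for k = 0 and k = 1 (AR order 1):
  gamma(0) = phi_1 gamma(1) + c_0
  gamma(1) = phi_1 gamma(0) + c_1
Substituting the second into the first: gamma(0) (1 - phi_1^2) = c_0 + phi_1 c_1, so
  gamma(0) = c_0 / (1 - phi_1^2) = 3 / (1 - (0.485)^2) = 3 / 0.764775 = 3.922722.
  gamma(1) = phi_1 gamma(0) = (0.485)(3.922722) = 1.90252.
Therefore gamma(1) = 1.9025 (to 4 decimal places).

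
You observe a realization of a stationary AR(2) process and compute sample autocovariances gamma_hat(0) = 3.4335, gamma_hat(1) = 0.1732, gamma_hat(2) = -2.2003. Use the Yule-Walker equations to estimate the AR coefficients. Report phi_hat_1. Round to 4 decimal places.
\hat\phi_{1} = 0.0830

The Yule-Walker equations for an AR(p) process read, in matrix form,
  Gamma_p phi = r_p,   with   (Gamma_p)_{ij} = gamma(|i - j|),
                       (r_p)_i = gamma(i),   i,j = 1..p.
Substitute the sample gammas (Toeplitz matrix and right-hand side of size 2):
  Gamma_p = [[3.4335, 0.1732], [0.1732, 3.4335]]
  r_p     = [0.1732, -2.2003]
Written out:
  3.4335 phi_1 + 0.1732 phi_2 = 0.1732
  0.1732 phi_1 + 3.4335 phi_2 = -2.2003
Solve by Cramer's rule:
  det = gamma(0)^2 - gamma(1)^2 = (3.4335)^2 - (0.1732)^2 = 11.78892225 - 0.02999824 = 11.75892401
  phi_hat_1 = [gamma(1) gamma(0) - gamma(1) gamma(2)] / det = [(0.1732)(3.4335) - (0.1732)(-2.2003)] / 11.75892401 = 0.97577416 / 11.75892401 = 0.083
  phi_hat_2 = [gamma(0) gamma(2) - gamma(1)^2] / det = [(3.4335)(-2.2003) - (0.1732)^2] / 11.75892401 = -7.58472829 / 11.75892401 = -0.645
So phi_hat = [0.0830, -0.6450].
Therefore phi_hat_1 = 0.0830.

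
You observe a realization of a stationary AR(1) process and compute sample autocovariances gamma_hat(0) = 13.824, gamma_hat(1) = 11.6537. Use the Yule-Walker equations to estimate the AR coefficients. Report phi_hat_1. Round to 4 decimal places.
\hat\phi_{1} = 0.8430

The Yule-Walker equations for an AR(p) process read, in matrix form,
  Gamma_p phi = r_p,   with   (Gamma_p)_{ij} = gamma(|i - j|),
                       (r_p)_i = gamma(i),   i,j = 1..p.
Substitute the sample gammas (Toeplitz matrix and right-hand side of size 1):
  Gamma_p = [[13.824]]
  r_p     = [11.6537]
With p = 1 this is the single equation gamma(0) phi_1 = gamma(1):
  phi_hat_1 = gamma(1) / gamma(0) = 11.6537 / 13.824 = 0.8430.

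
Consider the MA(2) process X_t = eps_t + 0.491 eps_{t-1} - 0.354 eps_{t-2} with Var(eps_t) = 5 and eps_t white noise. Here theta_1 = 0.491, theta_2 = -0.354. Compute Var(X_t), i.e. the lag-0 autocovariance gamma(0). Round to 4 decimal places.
\gamma(0) = 6.8320

For an MA(q) process X_t = eps_t + sum_i theta_i eps_{t-i} with
Var(eps_t) = sigma^2, the variance is
  gamma(0) = sigma^2 * (1 + sum_i theta_i^2).
  sum_i theta_i^2 = (0.491)^2 + (-0.354)^2 = 0.241081 + 0.125316 = 0.366397.
  gamma(0) = 5 * (1 + 0.366397) = 5 * 1.366397 = 6.831985, which rounds to 6.8320.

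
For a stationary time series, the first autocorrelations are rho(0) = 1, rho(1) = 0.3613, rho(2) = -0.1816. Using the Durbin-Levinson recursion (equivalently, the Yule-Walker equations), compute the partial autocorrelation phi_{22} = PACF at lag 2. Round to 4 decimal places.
\phi_{22} = -0.3590

The PACF at lag k is phi_{kk}, the last component of the solution
to the Yule-Walker system G_k phi = r_k where
  (G_k)_{ij} = rho(|i - j|), (r_k)_i = rho(i), i,j = 1..k.
Equivalently, Durbin-Levinson gives phi_{kk} iteratively:
  phi_{11} = rho(1)
  phi_{kk} = [rho(k) - sum_{j=1..k-1} phi_{k-1,j} rho(k-j)]
            / [1 - sum_{j=1..k-1} phi_{k-1,j} rho(j)],
  phi_{k,j} = phi_{k-1,j} - phi_{kk} phi_{k-1,k-j},  j = 1..k-1.
Step k = 1:
  phi_11 = rho(1) = 0.3613.
Step k = 2:
  phi_22 = [rho(2) - phi_11 rho(1)] / [1 - phi_11 rho(1)] = [-0.1816 - (0.3613)(0.3613)] / [1 - (0.3613)(0.3613)]
         = -0.31213769 / 0.86946231 = -0.359.
Therefore phi_{22} = -0.3590.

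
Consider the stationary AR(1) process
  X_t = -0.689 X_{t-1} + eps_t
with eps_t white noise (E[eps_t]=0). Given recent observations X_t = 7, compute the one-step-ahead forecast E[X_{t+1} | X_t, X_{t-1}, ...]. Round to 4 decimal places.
E[X_{t+1} \mid \mathcal F_t] = -4.8230

For an AR(p) model X_t = c + sum_i phi_i X_{t-i} + eps_t, the
one-step-ahead conditional mean is
  E[X_{t+1} | X_t, ...] = c + sum_i phi_i X_{t+1-i}.
Substitute known values:
  E[X_{t+1} | ...] = (-0.689) * (7)
                   = -4.8230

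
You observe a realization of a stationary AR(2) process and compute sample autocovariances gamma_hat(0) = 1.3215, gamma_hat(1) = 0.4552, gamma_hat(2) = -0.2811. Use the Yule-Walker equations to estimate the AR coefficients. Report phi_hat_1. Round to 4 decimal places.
\hat\phi_{1} = 0.4740

The Yule-Walker equations for an AR(p) process read, in matrix form,
  Gamma_p phi = r_p,   with   (Gamma_p)_{ij} = gamma(|i - j|),
                       (r_p)_i = gamma(i),   i,j = 1..p.
Substitute the sample gammas (Toeplitz matrix and right-hand side of size 2):
  Gamma_p = [[1.3215, 0.4552], [0.4552, 1.3215]]
  r_p     = [0.4552, -0.2811]
Written out:
  1.3215 phi_1 + 0.4552 phi_2 = 0.4552
  0.4552 phi_1 + 1.3215 phi_2 = -0.2811
Solve by Cramer's rule:
  det = gamma(0)^2 - gamma(1)^2 = (1.3215)^2 - (0.4552)^2 = 1.74636225 - 0.20720704 = 1.53915521
  phi_hat_1 = [gamma(1) gamma(0) - gamma(1) gamma(2)] / det = [(0.4552)(1.3215) - (0.4552)(-0.2811)] / 1.53915521 = 0.72950352 / 1.53915521 = 0.474
  phi_hat_2 = [gamma(0) gamma(2) - gamma(1)^2] / det = [(1.3215)(-0.2811) - (0.4552)^2] / 1.53915521 = -0.57868069 / 1.53915521 = -0.376
So phi_hat = [0.4740, -0.3760].
Therefore phi_hat_1 = 0.4740.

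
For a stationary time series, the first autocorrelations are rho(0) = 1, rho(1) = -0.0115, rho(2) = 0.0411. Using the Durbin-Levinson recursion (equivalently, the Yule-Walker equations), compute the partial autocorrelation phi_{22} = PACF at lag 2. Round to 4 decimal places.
\phi_{22} = 0.0410

The PACF at lag k is phi_{kk}, the last component of the solution
to the Yule-Walker system G_k phi = r_k where
  (G_k)_{ij} = rho(|i - j|), (r_k)_i = rho(i), i,j = 1..k.
Equivalently, Durbin-Levinson gives phi_{kk} iteratively:
  phi_{11} = rho(1)
  phi_{kk} = [rho(k) - sum_{j=1..k-1} phi_{k-1,j} rho(k-j)]
            / [1 - sum_{j=1..k-1} phi_{k-1,j} rho(j)],
  phi_{k,j} = phi_{k-1,j} - phi_{kk} phi_{k-1,k-j},  j = 1..k-1.
Step k = 1:
  phi_11 = rho(1) = -0.0115.
Step k = 2:
  phi_22 = [rho(2) - phi_11 rho(1)] / [1 - phi_11 rho(1)] = [0.0411 - (-0.0115)(-0.0115)] / [1 - (-0.0115)(-0.0115)]
         = 0.04096775 / 0.99986775 = 0.041.
Therefore phi_{22} = 0.0410.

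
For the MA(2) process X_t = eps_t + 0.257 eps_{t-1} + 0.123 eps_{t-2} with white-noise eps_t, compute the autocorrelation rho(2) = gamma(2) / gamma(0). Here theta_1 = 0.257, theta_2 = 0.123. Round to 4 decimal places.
\rho(2) = 0.1138

For an MA(q) process with theta_0 = 1, the autocovariance is
  gamma(k) = sigma^2 * sum_{i=0..q-k} theta_i * theta_{i+k},
and rho(k) = gamma(k) / gamma(0). Sigma^2 cancels.
  numerator   = (1)*(0.123) = 0.123.
  denominator = (1)^2 + (0.257)^2 + (0.123)^2 = 1.081178.
  rho(2) = 0.123 / 1.081178 = 0.1138.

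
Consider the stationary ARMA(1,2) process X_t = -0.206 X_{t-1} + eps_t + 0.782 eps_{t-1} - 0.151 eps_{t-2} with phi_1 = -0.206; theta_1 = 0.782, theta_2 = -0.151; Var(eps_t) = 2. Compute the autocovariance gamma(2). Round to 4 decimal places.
\gamma(2) = -0.4689

Multiply the model equation by X_{t-k} and take expectations. With theta_0 = psi_0 = 1 and psi_j the MA(infinity) weights, this gives
  gamma(k) - sum_i phi_i gamma(k-i) = c_k,
  c_k = sigma^2 * sum_{j=k..q} theta_j psi_{j-k}   (c_k = 0 for k > q),
using gamma(-m) = gamma(m).
psi-weights needed (psi_j = theta_j + sum_i phi_i psi_{j-i}):
  psi_1 = theta_1 + phi_1 = 0.782 + (-0.206) = 0.576
  psi_2 = theta_2 + phi_1 psi_1 = -0.151 + (-0.206)(0.576) = -0.269656
Right-hand sides:
  c_0 = sigma^2 (1 + theta_1 psi_1 + theta_2 psi_2) = 2 * (1 + (0.782)(0.576) + (-0.151)(-0.269656)) = 2 * 1.49115 = 2.9823
  c_1 = sigma^2 (theta_1 + theta_2 psi_1) = 2 * (0.782 + (-0.151)(0.576)) = 1.390048
  c_2 = sigma^2 theta_2 = 2 * (-0.151) = -0.302
Equations for k = 0 and k = 1 (AR order 1):
  gamma(0) = phi_1 gamma(1) + c_0
  gamma(1) = phi_1 gamma(0) + c_1
Substituting the second into the first: gamma(0) (1 - phi_1^2) = c_0 + phi_1 c_1, so
  gamma(0) = (c_0 + phi_1 c_1) / (1 - phi_1^2) = (2.9823 + (-0.206)(1.390048)) / (1 - (-0.206)^2) = 2.69595 / 0.957564 = 2.815426.
  gamma(1) = phi_1 gamma(0) + c_1 = (-0.206)(2.815426) + (1.390048) = 0.81007.
For k = 2: gamma(2) = phi_1 gamma(1) + c_2
  = (-0.206)(0.81007) + (-0.302) = -0.468874.
Therefore gamma(2) = -0.4689 (to 4 decimal places).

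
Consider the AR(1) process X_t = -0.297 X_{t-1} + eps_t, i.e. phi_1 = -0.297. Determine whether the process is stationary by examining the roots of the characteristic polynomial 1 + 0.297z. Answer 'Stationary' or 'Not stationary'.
\text{Stationary}

The AR(p) characteristic polynomial is P(z) = 1 + 0.297z.
Stationarity requires all roots to lie outside the unit circle, i.e. |z| > 1 for every root.
This is linear in z: 1 + (0.297) z = 0  =>  z = -1/(0.297) = -3.367003,  |z| = 3.367003.
Moduli of all roots: 3.3670.
All moduli strictly greater than 1? Yes.
Verdict: Stationary.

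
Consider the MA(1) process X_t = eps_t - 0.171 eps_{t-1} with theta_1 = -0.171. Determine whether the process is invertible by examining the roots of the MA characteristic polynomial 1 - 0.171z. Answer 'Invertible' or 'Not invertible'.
\text{Invertible}

The MA(q) characteristic polynomial is P(z) = 1 - 0.171z.
Invertibility requires all roots to lie outside the unit circle, i.e. |z| > 1 for every root.
This is linear in z: 1 + (-0.171) z = 0  =>  z = -1/(-0.171) = 5.847953,  |z| = 5.847953.
Moduli of all roots: 5.8480.
All moduli strictly greater than 1? Yes.
Verdict: Invertible.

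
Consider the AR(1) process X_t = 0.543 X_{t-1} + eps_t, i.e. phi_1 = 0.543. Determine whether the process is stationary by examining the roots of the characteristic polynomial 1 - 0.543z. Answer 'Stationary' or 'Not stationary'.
\text{Stationary}

The AR(p) characteristic polynomial is P(z) = 1 - 0.543z.
Stationarity requires all roots to lie outside the unit circle, i.e. |z| > 1 for every root.
This is linear in z: 1 + (-0.543) z = 0  =>  z = -1/(-0.543) = 1.841621,  |z| = 1.841621.
Moduli of all roots: 1.8416.
All moduli strictly greater than 1? Yes.
Verdict: Stationary.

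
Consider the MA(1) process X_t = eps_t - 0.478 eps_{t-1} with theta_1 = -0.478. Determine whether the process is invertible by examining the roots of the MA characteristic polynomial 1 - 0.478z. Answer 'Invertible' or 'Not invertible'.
\text{Invertible}

The MA(q) characteristic polynomial is P(z) = 1 - 0.478z.
Invertibility requires all roots to lie outside the unit circle, i.e. |z| > 1 for every root.
This is linear in z: 1 + (-0.478) z = 0  =>  z = -1/(-0.478) = 2.09205,  |z| = 2.09205.
Moduli of all roots: 2.0921.
All moduli strictly greater than 1? Yes.
Verdict: Invertible.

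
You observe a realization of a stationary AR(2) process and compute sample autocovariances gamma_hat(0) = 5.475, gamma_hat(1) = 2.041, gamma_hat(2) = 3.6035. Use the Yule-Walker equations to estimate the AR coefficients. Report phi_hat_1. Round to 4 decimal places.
\hat\phi_{1} = 0.1480

The Yule-Walker equations for an AR(p) process read, in matrix form,
  Gamma_p phi = r_p,   with   (Gamma_p)_{ij} = gamma(|i - j|),
                       (r_p)_i = gamma(i),   i,j = 1..p.
Substitute the sample gammas (Toeplitz matrix and right-hand side of size 2):
  Gamma_p = [[5.475, 2.041], [2.041, 5.475]]
  r_p     = [2.041, 3.6035]
Written out:
  5.475 phi_1 + 2.041 phi_2 = 2.041
  2.041 phi_1 + 5.475 phi_2 = 3.6035
Solve by Cramer's rule:
  det = gamma(0)^2 - gamma(1)^2 = (5.475)^2 - (2.041)^2 = 29.975625 - 4.165681 = 25.809944
  phi_hat_1 = [gamma(1) gamma(0) - gamma(1) gamma(2)] / det = [(2.041)(5.475) - (2.041)(3.6035)] / 25.809944 = 3.8197315 / 25.809944 = 0.148
  phi_hat_2 = [gamma(0) gamma(2) - gamma(1)^2] / det = [(5.475)(3.6035) - (2.041)^2] / 25.809944 = 15.5634815 / 25.809944 = 0.603
So phi_hat = [0.1480, 0.6030].
Therefore phi_hat_1 = 0.1480.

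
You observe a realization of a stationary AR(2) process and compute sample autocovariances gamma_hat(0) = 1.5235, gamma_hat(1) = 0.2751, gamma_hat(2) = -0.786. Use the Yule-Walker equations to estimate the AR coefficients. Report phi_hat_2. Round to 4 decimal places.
\hat\phi_{2} = -0.5670

The Yule-Walker equations for an AR(p) process read, in matrix form,
  Gamma_p phi = r_p,   with   (Gamma_p)_{ij} = gamma(|i - j|),
                       (r_p)_i = gamma(i),   i,j = 1..p.
Substitute the sample gammas (Toeplitz matrix and right-hand side of size 2):
  Gamma_p = [[1.5235, 0.2751], [0.2751, 1.5235]]
  r_p     = [0.2751, -0.786]
Written out:
  1.5235 phi_1 + 0.2751 phi_2 = 0.2751
  0.2751 phi_1 + 1.5235 phi_2 = -0.786
Solve by Cramer's rule:
  det = gamma(0)^2 - gamma(1)^2 = (1.5235)^2 - (0.2751)^2 = 2.32105225 - 0.07568001 = 2.24537224
  phi_hat_1 = [gamma(1) gamma(0) - gamma(1) gamma(2)] / det = [(0.2751)(1.5235) - (0.2751)(-0.786)] / 2.24537224 = 0.63534345 / 2.24537224 = 0.283
  phi_hat_2 = [gamma(0) gamma(2) - gamma(1)^2] / det = [(1.5235)(-0.786) - (0.2751)^2] / 2.24537224 = -1.27315101 / 2.24537224 = -0.567
So phi_hat = [0.2830, -0.5670].
Therefore phi_hat_2 = -0.5670.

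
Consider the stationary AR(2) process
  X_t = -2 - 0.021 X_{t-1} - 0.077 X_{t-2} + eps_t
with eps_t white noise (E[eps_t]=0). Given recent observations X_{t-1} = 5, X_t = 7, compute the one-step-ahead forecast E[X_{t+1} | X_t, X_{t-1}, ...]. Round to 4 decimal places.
E[X_{t+1} \mid \mathcal F_t] = -2.5320

For an AR(p) model X_t = c + sum_i phi_i X_{t-i} + eps_t, the
one-step-ahead conditional mean is
  E[X_{t+1} | X_t, ...] = c + sum_i phi_i X_{t+1-i}.
Substitute known values:
  E[X_{t+1} | ...] = -2 + (-0.021) * (7) + (-0.077) * (5)
                   = -2.5320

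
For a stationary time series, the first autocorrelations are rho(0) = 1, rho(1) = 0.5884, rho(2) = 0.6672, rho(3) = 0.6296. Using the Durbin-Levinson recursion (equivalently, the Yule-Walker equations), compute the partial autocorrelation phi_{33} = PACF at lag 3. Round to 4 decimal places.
\phi_{33} = 0.2839

The PACF at lag k is phi_{kk}, the last component of the solution
to the Yule-Walker system G_k phi = r_k where
  (G_k)_{ij} = rho(|i - j|), (r_k)_i = rho(i), i,j = 1..k.
Equivalently, Durbin-Levinson gives phi_{kk} iteratively:
  phi_{11} = rho(1)
  phi_{kk} = [rho(k) - sum_{j=1..k-1} phi_{k-1,j} rho(k-j)]
            / [1 - sum_{j=1..k-1} phi_{k-1,j} rho(j)],
  phi_{k,j} = phi_{k-1,j} - phi_{kk} phi_{k-1,k-j},  j = 1..k-1.
Step k = 1:
  phi_11 = rho(1) = 0.5884.
Step k = 2:
  phi_22 = [rho(2) - phi_11 rho(1)] / [1 - phi_11 rho(1)] = [0.6672 - (0.5884)(0.5884)] / [1 - (0.5884)(0.5884)]
         = 0.32098544 / 0.65378544 = 0.490964.
  Update: phi_21 = phi_11 - phi_22 phi_11 = 0.5884 - (0.490964)(0.5884) = 0.299516.
Step k = 3:
  phi_33 = [rho(3) - phi_21 rho(2) - phi_22 rho(1)] / [1 - phi_21 rho(1) - phi_22 rho(2)]
    numerator   = 0.6296 - (0.299516)(0.6672) - (0.490964)(0.5884) = 0.14087909
    denominator = 1 - (0.299516)(0.5884) - (0.490964)(0.6672) = 0.49619298
  phi_33 = 0.14087909 / 0.49619298 = 0.2839.
Therefore phi_{33} = 0.2839.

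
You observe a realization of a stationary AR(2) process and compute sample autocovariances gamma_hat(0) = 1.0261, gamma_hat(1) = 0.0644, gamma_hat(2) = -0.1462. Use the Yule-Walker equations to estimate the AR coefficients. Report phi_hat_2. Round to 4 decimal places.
\hat\phi_{2} = -0.1470

The Yule-Walker equations for an AR(p) process read, in matrix form,
  Gamma_p phi = r_p,   with   (Gamma_p)_{ij} = gamma(|i - j|),
                       (r_p)_i = gamma(i),   i,j = 1..p.
Substitute the sample gammas (Toeplitz matrix and right-hand side of size 2):
  Gamma_p = [[1.0261, 0.0644], [0.0644, 1.0261]]
  r_p     = [0.0644, -0.1462]
Written out:
  1.0261 phi_1 + 0.0644 phi_2 = 0.0644
  0.0644 phi_1 + 1.0261 phi_2 = -0.1462
Solve by Cramer's rule:
  det = gamma(0)^2 - gamma(1)^2 = (1.0261)^2 - (0.0644)^2 = 1.05288121 - 0.00414736 = 1.04873385
  phi_hat_1 = [gamma(1) gamma(0) - gamma(1) gamma(2)] / det = [(0.0644)(1.0261) - (0.0644)(-0.1462)] / 1.04873385 = 0.07549612 / 1.04873385 = 0.072
  phi_hat_2 = [gamma(0) gamma(2) - gamma(1)^2] / det = [(1.0261)(-0.1462) - (0.0644)^2] / 1.04873385 = -0.15416318 / 1.04873385 = -0.147
So phi_hat = [0.0720, -0.1470].
Therefore phi_hat_2 = -0.1470.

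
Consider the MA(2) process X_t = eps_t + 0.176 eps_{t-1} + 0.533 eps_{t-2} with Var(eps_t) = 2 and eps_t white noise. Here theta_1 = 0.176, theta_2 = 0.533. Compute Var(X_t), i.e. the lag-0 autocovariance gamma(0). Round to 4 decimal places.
\gamma(0) = 2.6301

For an MA(q) process X_t = eps_t + sum_i theta_i eps_{t-i} with
Var(eps_t) = sigma^2, the variance is
  gamma(0) = sigma^2 * (1 + sum_i theta_i^2).
  sum_i theta_i^2 = (0.176)^2 + (0.533)^2 = 0.030976 + 0.284089 = 0.315065.
  gamma(0) = 2 * (1 + 0.315065) = 2 * 1.315065 = 2.63013, which rounds to 2.6301.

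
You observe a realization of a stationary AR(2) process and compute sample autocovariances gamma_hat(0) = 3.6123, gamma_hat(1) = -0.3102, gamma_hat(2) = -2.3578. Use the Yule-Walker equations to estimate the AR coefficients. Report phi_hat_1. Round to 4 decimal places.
\hat\phi_{1} = -0.1430

The Yule-Walker equations for an AR(p) process read, in matrix form,
  Gamma_p phi = r_p,   with   (Gamma_p)_{ij} = gamma(|i - j|),
                       (r_p)_i = gamma(i),   i,j = 1..p.
Substitute the sample gammas (Toeplitz matrix and right-hand side of size 2):
  Gamma_p = [[3.6123, -0.3102], [-0.3102, 3.6123]]
  r_p     = [-0.3102, -2.3578]
Written out:
  3.6123 phi_1 - 0.3102 phi_2 = -0.3102
  -0.3102 phi_1 + 3.6123 phi_2 = -2.3578
Solve by Cramer's rule:
  det = gamma(0)^2 - gamma(1)^2 = (3.6123)^2 - (-0.3102)^2 = 13.04871129 - 0.09622404 = 12.95248725
  phi_hat_1 = [gamma(1) gamma(0) - gamma(1) gamma(2)] / det = [(-0.3102)(3.6123) - (-0.3102)(-2.3578)] / 12.95248725 = -1.85192502 / 12.95248725 = -0.143
  phi_hat_2 = [gamma(0) gamma(2) - gamma(1)^2] / det = [(3.6123)(-2.3578) - (-0.3102)^2] / 12.95248725 = -8.61330498 / 12.95248725 = -0.665
So phi_hat = [-0.1430, -0.6650].
Therefore phi_hat_1 = -0.1430.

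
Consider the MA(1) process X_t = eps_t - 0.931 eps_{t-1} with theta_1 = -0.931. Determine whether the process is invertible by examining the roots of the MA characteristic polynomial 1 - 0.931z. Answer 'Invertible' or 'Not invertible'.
\text{Invertible}

The MA(q) characteristic polynomial is P(z) = 1 - 0.931z.
Invertibility requires all roots to lie outside the unit circle, i.e. |z| > 1 for every root.
This is linear in z: 1 + (-0.931) z = 0  =>  z = -1/(-0.931) = 1.074114,  |z| = 1.074114.
Moduli of all roots: 1.0741.
All moduli strictly greater than 1? Yes.
Verdict: Invertible.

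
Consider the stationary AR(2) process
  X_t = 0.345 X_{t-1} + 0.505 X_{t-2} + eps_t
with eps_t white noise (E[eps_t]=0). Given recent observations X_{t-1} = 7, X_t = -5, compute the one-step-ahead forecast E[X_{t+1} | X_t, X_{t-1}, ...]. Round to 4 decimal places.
E[X_{t+1} \mid \mathcal F_t] = 1.8100

For an AR(p) model X_t = c + sum_i phi_i X_{t-i} + eps_t, the
one-step-ahead conditional mean is
  E[X_{t+1} | X_t, ...] = c + sum_i phi_i X_{t+1-i}.
Substitute known values:
  E[X_{t+1} | ...] = (0.345) * (-5) + (0.505) * (7)
                   = 1.8100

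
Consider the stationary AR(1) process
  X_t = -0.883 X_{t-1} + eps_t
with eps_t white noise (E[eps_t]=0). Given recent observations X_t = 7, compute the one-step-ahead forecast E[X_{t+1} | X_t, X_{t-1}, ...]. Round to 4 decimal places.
E[X_{t+1} \mid \mathcal F_t] = -6.1810

For an AR(p) model X_t = c + sum_i phi_i X_{t-i} + eps_t, the
one-step-ahead conditional mean is
  E[X_{t+1} | X_t, ...] = c + sum_i phi_i X_{t+1-i}.
Substitute known values:
  E[X_{t+1} | ...] = (-0.883) * (7)
                   = -6.1810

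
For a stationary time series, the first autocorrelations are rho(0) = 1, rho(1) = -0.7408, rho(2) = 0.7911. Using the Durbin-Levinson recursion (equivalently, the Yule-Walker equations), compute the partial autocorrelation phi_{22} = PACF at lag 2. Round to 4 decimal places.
\phi_{22} = 0.5370

The PACF at lag k is phi_{kk}, the last component of the solution
to the Yule-Walker system G_k phi = r_k where
  (G_k)_{ij} = rho(|i - j|), (r_k)_i = rho(i), i,j = 1..k.
Equivalently, Durbin-Levinson gives phi_{kk} iteratively:
  phi_{11} = rho(1)
  phi_{kk} = [rho(k) - sum_{j=1..k-1} phi_{k-1,j} rho(k-j)]
            / [1 - sum_{j=1..k-1} phi_{k-1,j} rho(j)],
  phi_{k,j} = phi_{k-1,j} - phi_{kk} phi_{k-1,k-j},  j = 1..k-1.
Step k = 1:
  phi_11 = rho(1) = -0.7408.
Step k = 2:
  phi_22 = [rho(2) - phi_11 rho(1)] / [1 - phi_11 rho(1)] = [0.7911 - (-0.7408)(-0.7408)] / [1 - (-0.7408)(-0.7408)]
         = 0.24231536 / 0.45121536 = 0.537.
Therefore phi_{22} = 0.5370.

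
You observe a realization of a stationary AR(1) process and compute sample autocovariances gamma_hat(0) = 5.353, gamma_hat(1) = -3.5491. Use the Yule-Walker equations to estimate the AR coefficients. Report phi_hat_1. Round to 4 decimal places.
\hat\phi_{1} = -0.6630

The Yule-Walker equations for an AR(p) process read, in matrix form,
  Gamma_p phi = r_p,   with   (Gamma_p)_{ij} = gamma(|i - j|),
                       (r_p)_i = gamma(i),   i,j = 1..p.
Substitute the sample gammas (Toeplitz matrix and right-hand side of size 1):
  Gamma_p = [[5.353]]
  r_p     = [-3.5491]
With p = 1 this is the single equation gamma(0) phi_1 = gamma(1):
  phi_hat_1 = gamma(1) / gamma(0) = -3.5491 / 5.353 = -0.6630.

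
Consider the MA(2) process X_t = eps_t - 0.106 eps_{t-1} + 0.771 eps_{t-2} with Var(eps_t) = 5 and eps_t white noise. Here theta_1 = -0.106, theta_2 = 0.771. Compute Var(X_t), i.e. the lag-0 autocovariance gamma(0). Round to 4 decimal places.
\gamma(0) = 8.0284

For an MA(q) process X_t = eps_t + sum_i theta_i eps_{t-i} with
Var(eps_t) = sigma^2, the variance is
  gamma(0) = sigma^2 * (1 + sum_i theta_i^2).
  sum_i theta_i^2 = (-0.106)^2 + (0.771)^2 = 0.011236 + 0.594441 = 0.605677.
  gamma(0) = 5 * (1 + 0.605677) = 5 * 1.605677 = 8.028385, which rounds to 8.0284.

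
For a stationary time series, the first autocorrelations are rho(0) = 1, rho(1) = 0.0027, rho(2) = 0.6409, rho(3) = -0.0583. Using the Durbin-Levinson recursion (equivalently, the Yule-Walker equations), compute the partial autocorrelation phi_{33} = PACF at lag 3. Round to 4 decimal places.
\phi_{33} = -0.1029

The PACF at lag k is phi_{kk}, the last component of the solution
to the Yule-Walker system G_k phi = r_k where
  (G_k)_{ij} = rho(|i - j|), (r_k)_i = rho(i), i,j = 1..k.
Equivalently, Durbin-Levinson gives phi_{kk} iteratively:
  phi_{11} = rho(1)
  phi_{kk} = [rho(k) - sum_{j=1..k-1} phi_{k-1,j} rho(k-j)]
            / [1 - sum_{j=1..k-1} phi_{k-1,j} rho(j)],
  phi_{k,j} = phi_{k-1,j} - phi_{kk} phi_{k-1,k-j},  j = 1..k-1.
Step k = 1:
  phi_11 = rho(1) = 0.0027.
Step k = 2:
  phi_22 = [rho(2) - phi_11 rho(1)] / [1 - phi_11 rho(1)] = [0.6409 - (0.0027)(0.0027)] / [1 - (0.0027)(0.0027)]
         = 0.64089271 / 0.99999271 = 0.640897.
  Update: phi_21 = phi_11 - phi_22 phi_11 = 0.0027 - (0.640897)(0.0027) = 0.00097.
Step k = 3:
  phi_33 = [rho(3) - phi_21 rho(2) - phi_22 rho(1)] / [1 - phi_21 rho(1) - phi_22 rho(2)]
    numerator   = -0.0583 - (0.00097)(0.6409) - (0.640897)(0.0027) = -0.06065182
    denominator = 1 - (0.00097)(0.0027) - (0.640897)(0.6409) = 0.58924625
  phi_33 = -0.06065182 / 0.58924625 = -0.1029.
Therefore phi_{33} = -0.1029.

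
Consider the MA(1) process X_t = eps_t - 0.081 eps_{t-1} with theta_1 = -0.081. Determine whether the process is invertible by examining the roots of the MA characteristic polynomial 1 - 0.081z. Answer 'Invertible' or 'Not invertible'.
\text{Invertible}

The MA(q) characteristic polynomial is P(z) = 1 - 0.081z.
Invertibility requires all roots to lie outside the unit circle, i.e. |z| > 1 for every root.
This is linear in z: 1 + (-0.081) z = 0  =>  z = -1/(-0.081) = 12.345679,  |z| = 12.345679.
Moduli of all roots: 12.3457.
All moduli strictly greater than 1? Yes.
Verdict: Invertible.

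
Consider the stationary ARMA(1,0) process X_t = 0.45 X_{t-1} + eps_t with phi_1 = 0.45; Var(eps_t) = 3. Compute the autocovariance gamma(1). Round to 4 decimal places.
\gamma(1) = 1.6928

Multiply the model equation by X_{t-k} and take expectations. With theta_0 = psi_0 = 1 and psi_j the MA(infinity) weights, this gives
  gamma(k) - sum_i phi_i gamma(k-i) = c_k,
  c_k = sigma^2 * sum_{j=k..q} theta_j psi_{j-k}   (c_k = 0 for k > q),
using gamma(-m) = gamma(m).
Pure AR (q = 0): c_0 = sigma^2 = 3, c_k = 0 for k >= 1.
Equations for k = 0 and k = 1 (AR order 1):
  gamma(0) = phi_1 gamma(1) + c_0
  gamma(1) = phi_1 gamma(0) + c_1
Substituting the second into the first: gamma(0) (1 - phi_1^2) = c_0 + phi_1 c_1, so
  gamma(0) = c_0 / (1 - phi_1^2) = 3 / (1 - (0.45)^2) = 3 / 0.7975 = 3.761755.
  gamma(1) = phi_1 gamma(0) = (0.45)(3.761755) = 1.69279.
Therefore gamma(1) = 1.6928 (to 4 decimal places).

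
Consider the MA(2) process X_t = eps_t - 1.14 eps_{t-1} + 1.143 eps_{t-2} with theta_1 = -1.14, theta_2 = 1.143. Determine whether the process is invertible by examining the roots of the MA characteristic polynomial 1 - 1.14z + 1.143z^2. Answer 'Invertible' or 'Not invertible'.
\text{Not invertible}

The MA(q) characteristic polynomial is P(z) = 1 - 1.14z + 1.143z^2.
Invertibility requires all roots to lie outside the unit circle, i.e. |z| > 1 for every root.
Set 1 + (-1.14) z + (1.143) z^2 = 0, i.e. a z^2 + b z + c = 0 with a = 1.143, b = -1.14, c = 1.
Discriminant D = b^2 - 4ac = (-1.14)^2 - 4*(1.143)*1 = 1.2996 - (4.572) = -3.2724.
D < 0, so the roots are the complex-conjugate pair z = (-b +/- i sqrt(-D)) / (2a) = 0.4987 +/- 0.7913i.
For a conjugate pair |z|^2 = z * conj(z) = (product of roots) = c/a = 1/(1.143) = 0.874891, so |z| = sqrt(0.874891) = 0.9354 for both roots.
Moduli of all roots: 0.9354, 0.9354.
All moduli strictly greater than 1? No.
Verdict: Not invertible.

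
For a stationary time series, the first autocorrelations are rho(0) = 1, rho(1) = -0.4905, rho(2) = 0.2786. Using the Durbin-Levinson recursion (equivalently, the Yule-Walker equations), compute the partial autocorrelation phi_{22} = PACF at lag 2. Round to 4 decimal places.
\phi_{22} = 0.0501

The PACF at lag k is phi_{kk}, the last component of the solution
to the Yule-Walker system G_k phi = r_k where
  (G_k)_{ij} = rho(|i - j|), (r_k)_i = rho(i), i,j = 1..k.
Equivalently, Durbin-Levinson gives phi_{kk} iteratively:
  phi_{11} = rho(1)
  phi_{kk} = [rho(k) - sum_{j=1..k-1} phi_{k-1,j} rho(k-j)]
            / [1 - sum_{j=1..k-1} phi_{k-1,j} rho(j)],
  phi_{k,j} = phi_{k-1,j} - phi_{kk} phi_{k-1,k-j},  j = 1..k-1.
Step k = 1:
  phi_11 = rho(1) = -0.4905.
Step k = 2:
  phi_22 = [rho(2) - phi_11 rho(1)] / [1 - phi_11 rho(1)] = [0.2786 - (-0.4905)(-0.4905)] / [1 - (-0.4905)(-0.4905)]
         = 0.03800975 / 0.75940975 = 0.0501.
Therefore phi_{22} = 0.0501.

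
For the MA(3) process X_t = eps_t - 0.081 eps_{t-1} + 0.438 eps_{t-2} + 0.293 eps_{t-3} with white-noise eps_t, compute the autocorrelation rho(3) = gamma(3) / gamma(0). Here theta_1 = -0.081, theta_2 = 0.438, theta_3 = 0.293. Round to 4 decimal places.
\rho(3) = 0.2281

For an MA(q) process with theta_0 = 1, the autocovariance is
  gamma(k) = sigma^2 * sum_{i=0..q-k} theta_i * theta_{i+k},
and rho(k) = gamma(k) / gamma(0). Sigma^2 cancels.
  numerator   = (1)*(0.293) = 0.293.
  denominator = (1)^2 + (-0.081)^2 + (0.438)^2 + (0.293)^2 = 1.284254.
  rho(3) = 0.293 / 1.284254 = 0.2281.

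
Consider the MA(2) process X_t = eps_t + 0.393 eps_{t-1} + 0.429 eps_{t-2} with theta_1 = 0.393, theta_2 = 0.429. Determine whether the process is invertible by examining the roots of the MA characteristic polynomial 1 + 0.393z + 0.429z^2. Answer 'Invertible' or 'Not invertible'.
\text{Invertible}

The MA(q) characteristic polynomial is P(z) = 1 + 0.393z + 0.429z^2.
Invertibility requires all roots to lie outside the unit circle, i.e. |z| > 1 for every root.
Set 1 + (0.393) z + (0.429) z^2 = 0, i.e. a z^2 + b z + c = 0 with a = 0.429, b = 0.393, c = 1.
Discriminant D = b^2 - 4ac = (0.393)^2 - 4*(0.429)*1 = 0.154449 - (1.716) = -1.561551.
D < 0, so the roots are the complex-conjugate pair z = (-b +/- i sqrt(-D)) / (2a) = -0.458 +/- 1.4564i.
For a conjugate pair |z|^2 = z * conj(z) = (product of roots) = c/a = 1/(0.429) = 2.331002, so |z| = sqrt(2.331002) = 1.5268 for both roots.
Moduli of all roots: 1.5268, 1.5268.
All moduli strictly greater than 1? Yes.
Verdict: Invertible.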